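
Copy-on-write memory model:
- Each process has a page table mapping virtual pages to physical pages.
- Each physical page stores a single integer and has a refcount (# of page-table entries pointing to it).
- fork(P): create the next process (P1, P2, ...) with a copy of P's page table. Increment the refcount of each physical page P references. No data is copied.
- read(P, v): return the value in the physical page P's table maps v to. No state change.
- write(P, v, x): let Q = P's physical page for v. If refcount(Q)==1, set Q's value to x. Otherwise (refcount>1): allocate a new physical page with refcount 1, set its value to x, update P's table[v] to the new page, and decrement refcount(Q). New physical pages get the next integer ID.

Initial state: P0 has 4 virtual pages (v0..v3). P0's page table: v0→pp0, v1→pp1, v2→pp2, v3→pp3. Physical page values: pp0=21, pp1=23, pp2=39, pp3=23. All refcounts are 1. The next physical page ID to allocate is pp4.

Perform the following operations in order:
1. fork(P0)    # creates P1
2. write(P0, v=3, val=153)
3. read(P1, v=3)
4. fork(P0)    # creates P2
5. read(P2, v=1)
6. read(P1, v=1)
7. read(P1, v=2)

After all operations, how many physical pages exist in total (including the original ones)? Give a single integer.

Answer: 5

Derivation:
Op 1: fork(P0) -> P1. 4 ppages; refcounts: pp0:2 pp1:2 pp2:2 pp3:2
Op 2: write(P0, v3, 153). refcount(pp3)=2>1 -> COPY to pp4. 5 ppages; refcounts: pp0:2 pp1:2 pp2:2 pp3:1 pp4:1
Op 3: read(P1, v3) -> 23. No state change.
Op 4: fork(P0) -> P2. 5 ppages; refcounts: pp0:3 pp1:3 pp2:3 pp3:1 pp4:2
Op 5: read(P2, v1) -> 23. No state change.
Op 6: read(P1, v1) -> 23. No state change.
Op 7: read(P1, v2) -> 39. No state change.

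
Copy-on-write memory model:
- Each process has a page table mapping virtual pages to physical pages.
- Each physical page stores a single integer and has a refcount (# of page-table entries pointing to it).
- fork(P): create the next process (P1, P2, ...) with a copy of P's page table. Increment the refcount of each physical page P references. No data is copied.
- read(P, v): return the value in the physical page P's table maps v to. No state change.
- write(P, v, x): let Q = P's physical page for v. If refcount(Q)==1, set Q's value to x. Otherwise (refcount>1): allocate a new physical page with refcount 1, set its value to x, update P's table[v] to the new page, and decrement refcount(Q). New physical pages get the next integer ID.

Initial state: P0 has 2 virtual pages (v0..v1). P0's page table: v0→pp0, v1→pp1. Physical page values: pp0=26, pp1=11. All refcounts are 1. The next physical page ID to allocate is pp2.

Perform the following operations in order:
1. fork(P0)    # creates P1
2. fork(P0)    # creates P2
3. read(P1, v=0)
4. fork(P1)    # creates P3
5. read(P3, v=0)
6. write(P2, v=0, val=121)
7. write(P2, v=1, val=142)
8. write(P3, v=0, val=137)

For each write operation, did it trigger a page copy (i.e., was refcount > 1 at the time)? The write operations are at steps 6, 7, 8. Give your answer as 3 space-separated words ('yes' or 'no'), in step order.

Op 1: fork(P0) -> P1. 2 ppages; refcounts: pp0:2 pp1:2
Op 2: fork(P0) -> P2. 2 ppages; refcounts: pp0:3 pp1:3
Op 3: read(P1, v0) -> 26. No state change.
Op 4: fork(P1) -> P3. 2 ppages; refcounts: pp0:4 pp1:4
Op 5: read(P3, v0) -> 26. No state change.
Op 6: write(P2, v0, 121). refcount(pp0)=4>1 -> COPY to pp2. 3 ppages; refcounts: pp0:3 pp1:4 pp2:1
Op 7: write(P2, v1, 142). refcount(pp1)=4>1 -> COPY to pp3. 4 ppages; refcounts: pp0:3 pp1:3 pp2:1 pp3:1
Op 8: write(P3, v0, 137). refcount(pp0)=3>1 -> COPY to pp4. 5 ppages; refcounts: pp0:2 pp1:3 pp2:1 pp3:1 pp4:1

yes yes yes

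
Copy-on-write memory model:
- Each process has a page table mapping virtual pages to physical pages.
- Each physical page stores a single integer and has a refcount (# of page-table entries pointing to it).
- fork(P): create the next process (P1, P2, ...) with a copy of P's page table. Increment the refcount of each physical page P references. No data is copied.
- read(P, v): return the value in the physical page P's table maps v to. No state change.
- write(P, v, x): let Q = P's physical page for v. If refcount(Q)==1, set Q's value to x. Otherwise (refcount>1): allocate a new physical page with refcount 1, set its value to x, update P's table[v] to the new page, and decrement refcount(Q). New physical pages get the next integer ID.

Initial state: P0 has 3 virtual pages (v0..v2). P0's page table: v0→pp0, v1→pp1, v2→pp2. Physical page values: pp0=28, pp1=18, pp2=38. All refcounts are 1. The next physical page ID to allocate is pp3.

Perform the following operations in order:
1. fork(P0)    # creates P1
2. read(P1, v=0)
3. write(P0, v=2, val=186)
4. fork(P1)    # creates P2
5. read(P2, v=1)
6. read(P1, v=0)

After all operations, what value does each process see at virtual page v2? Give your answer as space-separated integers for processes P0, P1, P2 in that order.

Op 1: fork(P0) -> P1. 3 ppages; refcounts: pp0:2 pp1:2 pp2:2
Op 2: read(P1, v0) -> 28. No state change.
Op 3: write(P0, v2, 186). refcount(pp2)=2>1 -> COPY to pp3. 4 ppages; refcounts: pp0:2 pp1:2 pp2:1 pp3:1
Op 4: fork(P1) -> P2. 4 ppages; refcounts: pp0:3 pp1:3 pp2:2 pp3:1
Op 5: read(P2, v1) -> 18. No state change.
Op 6: read(P1, v0) -> 28. No state change.
P0: v2 -> pp3 = 186
P1: v2 -> pp2 = 38
P2: v2 -> pp2 = 38

Answer: 186 38 38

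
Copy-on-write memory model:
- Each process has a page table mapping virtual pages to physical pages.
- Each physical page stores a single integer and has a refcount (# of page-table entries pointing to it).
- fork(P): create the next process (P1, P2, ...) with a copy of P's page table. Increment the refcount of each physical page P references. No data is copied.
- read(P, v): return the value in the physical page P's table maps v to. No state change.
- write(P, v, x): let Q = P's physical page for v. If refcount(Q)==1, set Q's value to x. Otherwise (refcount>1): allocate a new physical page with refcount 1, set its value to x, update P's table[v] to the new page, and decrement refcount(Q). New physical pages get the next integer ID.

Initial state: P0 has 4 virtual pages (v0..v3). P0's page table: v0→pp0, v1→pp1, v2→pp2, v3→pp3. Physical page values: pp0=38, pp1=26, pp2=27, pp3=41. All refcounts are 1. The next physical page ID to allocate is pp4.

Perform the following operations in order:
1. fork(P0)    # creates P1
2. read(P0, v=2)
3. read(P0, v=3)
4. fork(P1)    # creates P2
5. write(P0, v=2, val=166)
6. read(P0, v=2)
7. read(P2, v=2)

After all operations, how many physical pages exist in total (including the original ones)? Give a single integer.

Answer: 5

Derivation:
Op 1: fork(P0) -> P1. 4 ppages; refcounts: pp0:2 pp1:2 pp2:2 pp3:2
Op 2: read(P0, v2) -> 27. No state change.
Op 3: read(P0, v3) -> 41. No state change.
Op 4: fork(P1) -> P2. 4 ppages; refcounts: pp0:3 pp1:3 pp2:3 pp3:3
Op 5: write(P0, v2, 166). refcount(pp2)=3>1 -> COPY to pp4. 5 ppages; refcounts: pp0:3 pp1:3 pp2:2 pp3:3 pp4:1
Op 6: read(P0, v2) -> 166. No state change.
Op 7: read(P2, v2) -> 27. No state change.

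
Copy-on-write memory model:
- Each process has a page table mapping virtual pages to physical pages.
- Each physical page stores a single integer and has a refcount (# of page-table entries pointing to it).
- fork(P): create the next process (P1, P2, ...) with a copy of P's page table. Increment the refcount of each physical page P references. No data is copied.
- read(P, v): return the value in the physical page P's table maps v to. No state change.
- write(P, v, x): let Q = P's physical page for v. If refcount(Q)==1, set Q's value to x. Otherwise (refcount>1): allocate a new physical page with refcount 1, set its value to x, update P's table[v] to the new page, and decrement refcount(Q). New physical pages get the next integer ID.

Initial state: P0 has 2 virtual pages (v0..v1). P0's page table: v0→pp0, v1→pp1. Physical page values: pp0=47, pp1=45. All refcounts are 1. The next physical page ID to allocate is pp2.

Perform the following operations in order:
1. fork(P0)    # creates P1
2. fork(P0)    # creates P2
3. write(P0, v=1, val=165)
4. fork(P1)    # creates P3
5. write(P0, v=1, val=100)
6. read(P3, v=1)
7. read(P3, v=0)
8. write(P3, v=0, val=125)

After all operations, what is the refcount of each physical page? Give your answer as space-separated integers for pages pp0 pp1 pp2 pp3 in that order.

Answer: 3 3 1 1

Derivation:
Op 1: fork(P0) -> P1. 2 ppages; refcounts: pp0:2 pp1:2
Op 2: fork(P0) -> P2. 2 ppages; refcounts: pp0:3 pp1:3
Op 3: write(P0, v1, 165). refcount(pp1)=3>1 -> COPY to pp2. 3 ppages; refcounts: pp0:3 pp1:2 pp2:1
Op 4: fork(P1) -> P3. 3 ppages; refcounts: pp0:4 pp1:3 pp2:1
Op 5: write(P0, v1, 100). refcount(pp2)=1 -> write in place. 3 ppages; refcounts: pp0:4 pp1:3 pp2:1
Op 6: read(P3, v1) -> 45. No state change.
Op 7: read(P3, v0) -> 47. No state change.
Op 8: write(P3, v0, 125). refcount(pp0)=4>1 -> COPY to pp3. 4 ppages; refcounts: pp0:3 pp1:3 pp2:1 pp3:1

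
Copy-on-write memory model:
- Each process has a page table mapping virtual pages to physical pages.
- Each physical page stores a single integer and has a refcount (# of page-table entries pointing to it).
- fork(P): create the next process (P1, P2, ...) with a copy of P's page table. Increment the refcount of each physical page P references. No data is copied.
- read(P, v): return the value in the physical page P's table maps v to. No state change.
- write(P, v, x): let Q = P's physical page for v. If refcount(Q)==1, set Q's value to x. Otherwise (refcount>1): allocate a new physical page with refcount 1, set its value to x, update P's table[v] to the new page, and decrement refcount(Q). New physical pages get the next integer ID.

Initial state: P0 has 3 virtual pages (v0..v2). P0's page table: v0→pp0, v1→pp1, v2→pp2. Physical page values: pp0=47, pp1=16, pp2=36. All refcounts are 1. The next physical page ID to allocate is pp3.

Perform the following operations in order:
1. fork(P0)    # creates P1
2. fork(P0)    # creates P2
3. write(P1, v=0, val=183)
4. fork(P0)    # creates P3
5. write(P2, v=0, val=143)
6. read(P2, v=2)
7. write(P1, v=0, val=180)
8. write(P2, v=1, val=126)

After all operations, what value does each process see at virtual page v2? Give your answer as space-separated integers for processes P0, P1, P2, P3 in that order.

Op 1: fork(P0) -> P1. 3 ppages; refcounts: pp0:2 pp1:2 pp2:2
Op 2: fork(P0) -> P2. 3 ppages; refcounts: pp0:3 pp1:3 pp2:3
Op 3: write(P1, v0, 183). refcount(pp0)=3>1 -> COPY to pp3. 4 ppages; refcounts: pp0:2 pp1:3 pp2:3 pp3:1
Op 4: fork(P0) -> P3. 4 ppages; refcounts: pp0:3 pp1:4 pp2:4 pp3:1
Op 5: write(P2, v0, 143). refcount(pp0)=3>1 -> COPY to pp4. 5 ppages; refcounts: pp0:2 pp1:4 pp2:4 pp3:1 pp4:1
Op 6: read(P2, v2) -> 36. No state change.
Op 7: write(P1, v0, 180). refcount(pp3)=1 -> write in place. 5 ppages; refcounts: pp0:2 pp1:4 pp2:4 pp3:1 pp4:1
Op 8: write(P2, v1, 126). refcount(pp1)=4>1 -> COPY to pp5. 6 ppages; refcounts: pp0:2 pp1:3 pp2:4 pp3:1 pp4:1 pp5:1
P0: v2 -> pp2 = 36
P1: v2 -> pp2 = 36
P2: v2 -> pp2 = 36
P3: v2 -> pp2 = 36

Answer: 36 36 36 36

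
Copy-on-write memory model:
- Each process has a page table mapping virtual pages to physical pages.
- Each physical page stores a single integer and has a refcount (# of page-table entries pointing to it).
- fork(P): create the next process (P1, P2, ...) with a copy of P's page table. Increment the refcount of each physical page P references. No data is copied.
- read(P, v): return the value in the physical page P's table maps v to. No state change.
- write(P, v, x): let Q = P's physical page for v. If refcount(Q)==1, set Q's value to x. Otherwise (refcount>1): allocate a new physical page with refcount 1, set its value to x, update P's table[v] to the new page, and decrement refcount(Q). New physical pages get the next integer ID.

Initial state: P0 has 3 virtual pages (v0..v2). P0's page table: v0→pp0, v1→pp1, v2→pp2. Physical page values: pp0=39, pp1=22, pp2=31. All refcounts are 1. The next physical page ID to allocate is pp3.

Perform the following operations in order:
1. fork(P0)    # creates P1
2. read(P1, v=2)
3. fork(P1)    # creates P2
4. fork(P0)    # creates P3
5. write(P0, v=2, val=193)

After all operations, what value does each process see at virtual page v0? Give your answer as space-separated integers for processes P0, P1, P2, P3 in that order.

Op 1: fork(P0) -> P1. 3 ppages; refcounts: pp0:2 pp1:2 pp2:2
Op 2: read(P1, v2) -> 31. No state change.
Op 3: fork(P1) -> P2. 3 ppages; refcounts: pp0:3 pp1:3 pp2:3
Op 4: fork(P0) -> P3. 3 ppages; refcounts: pp0:4 pp1:4 pp2:4
Op 5: write(P0, v2, 193). refcount(pp2)=4>1 -> COPY to pp3. 4 ppages; refcounts: pp0:4 pp1:4 pp2:3 pp3:1
P0: v0 -> pp0 = 39
P1: v0 -> pp0 = 39
P2: v0 -> pp0 = 39
P3: v0 -> pp0 = 39

Answer: 39 39 39 39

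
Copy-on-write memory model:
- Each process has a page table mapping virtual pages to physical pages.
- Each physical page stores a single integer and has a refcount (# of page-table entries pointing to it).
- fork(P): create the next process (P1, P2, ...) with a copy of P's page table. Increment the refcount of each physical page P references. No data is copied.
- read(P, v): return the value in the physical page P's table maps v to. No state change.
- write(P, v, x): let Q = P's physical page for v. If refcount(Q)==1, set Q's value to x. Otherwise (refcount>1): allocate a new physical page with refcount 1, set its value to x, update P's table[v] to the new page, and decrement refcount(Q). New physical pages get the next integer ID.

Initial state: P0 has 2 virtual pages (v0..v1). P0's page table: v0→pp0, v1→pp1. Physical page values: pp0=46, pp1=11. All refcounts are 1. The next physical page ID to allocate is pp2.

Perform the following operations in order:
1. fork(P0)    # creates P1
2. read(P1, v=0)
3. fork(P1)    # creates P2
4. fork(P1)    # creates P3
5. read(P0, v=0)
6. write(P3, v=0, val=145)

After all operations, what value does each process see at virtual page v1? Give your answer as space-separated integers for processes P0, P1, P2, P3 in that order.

Answer: 11 11 11 11

Derivation:
Op 1: fork(P0) -> P1. 2 ppages; refcounts: pp0:2 pp1:2
Op 2: read(P1, v0) -> 46. No state change.
Op 3: fork(P1) -> P2. 2 ppages; refcounts: pp0:3 pp1:3
Op 4: fork(P1) -> P3. 2 ppages; refcounts: pp0:4 pp1:4
Op 5: read(P0, v0) -> 46. No state change.
Op 6: write(P3, v0, 145). refcount(pp0)=4>1 -> COPY to pp2. 3 ppages; refcounts: pp0:3 pp1:4 pp2:1
P0: v1 -> pp1 = 11
P1: v1 -> pp1 = 11
P2: v1 -> pp1 = 11
P3: v1 -> pp1 = 11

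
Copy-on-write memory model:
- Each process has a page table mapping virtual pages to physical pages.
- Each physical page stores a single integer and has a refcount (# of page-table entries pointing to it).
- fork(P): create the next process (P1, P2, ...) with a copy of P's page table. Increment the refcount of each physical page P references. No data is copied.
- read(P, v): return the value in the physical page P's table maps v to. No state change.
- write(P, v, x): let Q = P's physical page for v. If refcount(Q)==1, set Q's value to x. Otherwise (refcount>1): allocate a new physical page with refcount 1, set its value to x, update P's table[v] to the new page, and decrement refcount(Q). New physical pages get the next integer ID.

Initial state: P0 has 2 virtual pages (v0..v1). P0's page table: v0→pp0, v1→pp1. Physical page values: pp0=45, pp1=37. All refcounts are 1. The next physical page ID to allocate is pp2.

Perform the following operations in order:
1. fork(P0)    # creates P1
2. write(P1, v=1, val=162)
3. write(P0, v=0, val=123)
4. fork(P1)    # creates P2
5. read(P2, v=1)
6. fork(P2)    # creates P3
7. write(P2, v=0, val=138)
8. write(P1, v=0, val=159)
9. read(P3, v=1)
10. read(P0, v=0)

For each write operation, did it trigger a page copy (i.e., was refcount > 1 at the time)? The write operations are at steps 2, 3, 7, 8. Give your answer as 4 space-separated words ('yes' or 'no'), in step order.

Op 1: fork(P0) -> P1. 2 ppages; refcounts: pp0:2 pp1:2
Op 2: write(P1, v1, 162). refcount(pp1)=2>1 -> COPY to pp2. 3 ppages; refcounts: pp0:2 pp1:1 pp2:1
Op 3: write(P0, v0, 123). refcount(pp0)=2>1 -> COPY to pp3. 4 ppages; refcounts: pp0:1 pp1:1 pp2:1 pp3:1
Op 4: fork(P1) -> P2. 4 ppages; refcounts: pp0:2 pp1:1 pp2:2 pp3:1
Op 5: read(P2, v1) -> 162. No state change.
Op 6: fork(P2) -> P3. 4 ppages; refcounts: pp0:3 pp1:1 pp2:3 pp3:1
Op 7: write(P2, v0, 138). refcount(pp0)=3>1 -> COPY to pp4. 5 ppages; refcounts: pp0:2 pp1:1 pp2:3 pp3:1 pp4:1
Op 8: write(P1, v0, 159). refcount(pp0)=2>1 -> COPY to pp5. 6 ppages; refcounts: pp0:1 pp1:1 pp2:3 pp3:1 pp4:1 pp5:1
Op 9: read(P3, v1) -> 162. No state change.
Op 10: read(P0, v0) -> 123. No state change.

yes yes yes yes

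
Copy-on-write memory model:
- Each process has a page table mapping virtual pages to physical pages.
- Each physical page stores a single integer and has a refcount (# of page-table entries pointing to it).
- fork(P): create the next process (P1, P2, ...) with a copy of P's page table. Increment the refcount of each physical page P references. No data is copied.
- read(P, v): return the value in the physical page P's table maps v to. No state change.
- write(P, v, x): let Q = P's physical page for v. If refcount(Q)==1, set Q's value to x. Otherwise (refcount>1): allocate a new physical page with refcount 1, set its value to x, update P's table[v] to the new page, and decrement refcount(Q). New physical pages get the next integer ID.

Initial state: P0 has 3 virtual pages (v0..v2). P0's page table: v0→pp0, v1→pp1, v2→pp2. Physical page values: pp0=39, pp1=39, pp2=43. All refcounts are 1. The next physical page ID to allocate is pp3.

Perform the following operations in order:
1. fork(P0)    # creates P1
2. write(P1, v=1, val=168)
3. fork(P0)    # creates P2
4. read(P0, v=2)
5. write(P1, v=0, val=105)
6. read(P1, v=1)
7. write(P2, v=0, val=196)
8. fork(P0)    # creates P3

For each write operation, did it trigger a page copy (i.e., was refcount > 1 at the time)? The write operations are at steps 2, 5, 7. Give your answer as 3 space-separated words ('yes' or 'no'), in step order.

Op 1: fork(P0) -> P1. 3 ppages; refcounts: pp0:2 pp1:2 pp2:2
Op 2: write(P1, v1, 168). refcount(pp1)=2>1 -> COPY to pp3. 4 ppages; refcounts: pp0:2 pp1:1 pp2:2 pp3:1
Op 3: fork(P0) -> P2. 4 ppages; refcounts: pp0:3 pp1:2 pp2:3 pp3:1
Op 4: read(P0, v2) -> 43. No state change.
Op 5: write(P1, v0, 105). refcount(pp0)=3>1 -> COPY to pp4. 5 ppages; refcounts: pp0:2 pp1:2 pp2:3 pp3:1 pp4:1
Op 6: read(P1, v1) -> 168. No state change.
Op 7: write(P2, v0, 196). refcount(pp0)=2>1 -> COPY to pp5. 6 ppages; refcounts: pp0:1 pp1:2 pp2:3 pp3:1 pp4:1 pp5:1
Op 8: fork(P0) -> P3. 6 ppages; refcounts: pp0:2 pp1:3 pp2:4 pp3:1 pp4:1 pp5:1

yes yes yes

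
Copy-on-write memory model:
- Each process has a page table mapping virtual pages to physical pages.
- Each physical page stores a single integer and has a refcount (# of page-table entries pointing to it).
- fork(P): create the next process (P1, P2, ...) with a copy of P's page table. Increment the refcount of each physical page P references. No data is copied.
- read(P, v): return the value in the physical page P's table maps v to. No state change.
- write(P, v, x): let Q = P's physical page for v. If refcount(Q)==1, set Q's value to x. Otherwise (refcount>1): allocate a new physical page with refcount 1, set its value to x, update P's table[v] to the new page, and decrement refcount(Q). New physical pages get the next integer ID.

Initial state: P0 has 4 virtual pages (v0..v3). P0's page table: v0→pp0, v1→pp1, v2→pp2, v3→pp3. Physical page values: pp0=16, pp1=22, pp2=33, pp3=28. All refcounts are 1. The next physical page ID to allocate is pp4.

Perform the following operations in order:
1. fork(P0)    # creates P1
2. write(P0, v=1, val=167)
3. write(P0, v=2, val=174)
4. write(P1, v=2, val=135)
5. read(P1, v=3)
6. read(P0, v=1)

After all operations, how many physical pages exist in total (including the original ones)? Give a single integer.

Answer: 6

Derivation:
Op 1: fork(P0) -> P1. 4 ppages; refcounts: pp0:2 pp1:2 pp2:2 pp3:2
Op 2: write(P0, v1, 167). refcount(pp1)=2>1 -> COPY to pp4. 5 ppages; refcounts: pp0:2 pp1:1 pp2:2 pp3:2 pp4:1
Op 3: write(P0, v2, 174). refcount(pp2)=2>1 -> COPY to pp5. 6 ppages; refcounts: pp0:2 pp1:1 pp2:1 pp3:2 pp4:1 pp5:1
Op 4: write(P1, v2, 135). refcount(pp2)=1 -> write in place. 6 ppages; refcounts: pp0:2 pp1:1 pp2:1 pp3:2 pp4:1 pp5:1
Op 5: read(P1, v3) -> 28. No state change.
Op 6: read(P0, v1) -> 167. No state change.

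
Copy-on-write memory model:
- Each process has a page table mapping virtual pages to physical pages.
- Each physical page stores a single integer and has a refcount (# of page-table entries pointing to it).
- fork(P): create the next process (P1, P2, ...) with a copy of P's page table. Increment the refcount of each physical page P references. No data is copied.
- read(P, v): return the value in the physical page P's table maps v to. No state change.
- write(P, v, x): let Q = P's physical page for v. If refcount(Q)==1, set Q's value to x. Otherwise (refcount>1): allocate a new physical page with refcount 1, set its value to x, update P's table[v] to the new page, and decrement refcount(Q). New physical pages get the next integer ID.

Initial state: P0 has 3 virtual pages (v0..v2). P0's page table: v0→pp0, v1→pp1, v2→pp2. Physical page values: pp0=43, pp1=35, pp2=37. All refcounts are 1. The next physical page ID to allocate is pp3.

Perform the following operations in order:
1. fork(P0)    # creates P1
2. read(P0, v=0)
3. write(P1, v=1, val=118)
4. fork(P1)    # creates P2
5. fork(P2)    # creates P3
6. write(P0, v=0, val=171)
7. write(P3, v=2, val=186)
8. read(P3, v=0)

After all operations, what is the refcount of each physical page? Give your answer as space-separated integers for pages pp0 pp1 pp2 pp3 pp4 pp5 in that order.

Answer: 3 1 3 3 1 1

Derivation:
Op 1: fork(P0) -> P1. 3 ppages; refcounts: pp0:2 pp1:2 pp2:2
Op 2: read(P0, v0) -> 43. No state change.
Op 3: write(P1, v1, 118). refcount(pp1)=2>1 -> COPY to pp3. 4 ppages; refcounts: pp0:2 pp1:1 pp2:2 pp3:1
Op 4: fork(P1) -> P2. 4 ppages; refcounts: pp0:3 pp1:1 pp2:3 pp3:2
Op 5: fork(P2) -> P3. 4 ppages; refcounts: pp0:4 pp1:1 pp2:4 pp3:3
Op 6: write(P0, v0, 171). refcount(pp0)=4>1 -> COPY to pp4. 5 ppages; refcounts: pp0:3 pp1:1 pp2:4 pp3:3 pp4:1
Op 7: write(P3, v2, 186). refcount(pp2)=4>1 -> COPY to pp5. 6 ppages; refcounts: pp0:3 pp1:1 pp2:3 pp3:3 pp4:1 pp5:1
Op 8: read(P3, v0) -> 43. No state change.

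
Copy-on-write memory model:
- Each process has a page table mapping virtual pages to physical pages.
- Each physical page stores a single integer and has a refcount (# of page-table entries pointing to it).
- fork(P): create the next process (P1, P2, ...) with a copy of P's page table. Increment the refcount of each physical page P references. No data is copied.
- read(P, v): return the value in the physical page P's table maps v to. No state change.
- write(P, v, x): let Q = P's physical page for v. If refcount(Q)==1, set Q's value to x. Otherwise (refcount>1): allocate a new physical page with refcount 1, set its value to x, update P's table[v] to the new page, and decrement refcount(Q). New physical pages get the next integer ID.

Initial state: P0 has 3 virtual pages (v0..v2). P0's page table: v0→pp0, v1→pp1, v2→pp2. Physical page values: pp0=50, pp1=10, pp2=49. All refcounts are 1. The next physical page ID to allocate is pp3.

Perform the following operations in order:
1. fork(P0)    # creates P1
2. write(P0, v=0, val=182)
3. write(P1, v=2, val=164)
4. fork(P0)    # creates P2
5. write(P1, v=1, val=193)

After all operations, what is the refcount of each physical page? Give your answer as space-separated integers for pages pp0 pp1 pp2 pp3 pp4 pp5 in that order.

Answer: 1 2 2 2 1 1

Derivation:
Op 1: fork(P0) -> P1. 3 ppages; refcounts: pp0:2 pp1:2 pp2:2
Op 2: write(P0, v0, 182). refcount(pp0)=2>1 -> COPY to pp3. 4 ppages; refcounts: pp0:1 pp1:2 pp2:2 pp3:1
Op 3: write(P1, v2, 164). refcount(pp2)=2>1 -> COPY to pp4. 5 ppages; refcounts: pp0:1 pp1:2 pp2:1 pp3:1 pp4:1
Op 4: fork(P0) -> P2. 5 ppages; refcounts: pp0:1 pp1:3 pp2:2 pp3:2 pp4:1
Op 5: write(P1, v1, 193). refcount(pp1)=3>1 -> COPY to pp5. 6 ppages; refcounts: pp0:1 pp1:2 pp2:2 pp3:2 pp4:1 pp5:1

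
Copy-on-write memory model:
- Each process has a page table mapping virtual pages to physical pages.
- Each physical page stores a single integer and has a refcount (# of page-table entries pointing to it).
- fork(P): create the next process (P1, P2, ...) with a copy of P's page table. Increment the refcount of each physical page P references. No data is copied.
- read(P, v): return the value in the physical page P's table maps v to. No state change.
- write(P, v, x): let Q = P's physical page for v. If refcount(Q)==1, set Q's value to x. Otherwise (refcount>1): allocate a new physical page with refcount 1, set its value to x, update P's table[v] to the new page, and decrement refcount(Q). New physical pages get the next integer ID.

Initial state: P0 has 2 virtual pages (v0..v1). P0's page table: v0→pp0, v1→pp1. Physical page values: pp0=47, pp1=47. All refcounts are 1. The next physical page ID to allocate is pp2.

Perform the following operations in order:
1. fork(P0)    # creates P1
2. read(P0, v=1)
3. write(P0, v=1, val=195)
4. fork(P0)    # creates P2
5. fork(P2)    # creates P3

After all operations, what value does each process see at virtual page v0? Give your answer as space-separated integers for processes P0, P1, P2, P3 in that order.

Answer: 47 47 47 47

Derivation:
Op 1: fork(P0) -> P1. 2 ppages; refcounts: pp0:2 pp1:2
Op 2: read(P0, v1) -> 47. No state change.
Op 3: write(P0, v1, 195). refcount(pp1)=2>1 -> COPY to pp2. 3 ppages; refcounts: pp0:2 pp1:1 pp2:1
Op 4: fork(P0) -> P2. 3 ppages; refcounts: pp0:3 pp1:1 pp2:2
Op 5: fork(P2) -> P3. 3 ppages; refcounts: pp0:4 pp1:1 pp2:3
P0: v0 -> pp0 = 47
P1: v0 -> pp0 = 47
P2: v0 -> pp0 = 47
P3: v0 -> pp0 = 47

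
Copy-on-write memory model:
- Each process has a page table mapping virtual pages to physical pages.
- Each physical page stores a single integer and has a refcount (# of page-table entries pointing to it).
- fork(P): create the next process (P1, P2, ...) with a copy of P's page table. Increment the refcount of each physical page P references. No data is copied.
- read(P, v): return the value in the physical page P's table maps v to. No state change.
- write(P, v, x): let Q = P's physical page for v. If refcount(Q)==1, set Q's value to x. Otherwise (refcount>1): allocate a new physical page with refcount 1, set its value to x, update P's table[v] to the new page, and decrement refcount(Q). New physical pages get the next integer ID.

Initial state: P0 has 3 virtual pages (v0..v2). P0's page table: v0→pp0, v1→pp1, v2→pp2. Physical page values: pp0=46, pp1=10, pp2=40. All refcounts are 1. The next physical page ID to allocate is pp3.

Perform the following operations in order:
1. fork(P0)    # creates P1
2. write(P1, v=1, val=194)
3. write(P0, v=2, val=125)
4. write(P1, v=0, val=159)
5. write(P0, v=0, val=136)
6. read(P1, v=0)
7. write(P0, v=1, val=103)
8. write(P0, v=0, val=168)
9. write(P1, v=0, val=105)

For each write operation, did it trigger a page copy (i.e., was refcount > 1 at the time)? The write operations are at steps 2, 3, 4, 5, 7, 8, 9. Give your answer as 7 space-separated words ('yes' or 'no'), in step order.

Op 1: fork(P0) -> P1. 3 ppages; refcounts: pp0:2 pp1:2 pp2:2
Op 2: write(P1, v1, 194). refcount(pp1)=2>1 -> COPY to pp3. 4 ppages; refcounts: pp0:2 pp1:1 pp2:2 pp3:1
Op 3: write(P0, v2, 125). refcount(pp2)=2>1 -> COPY to pp4. 5 ppages; refcounts: pp0:2 pp1:1 pp2:1 pp3:1 pp4:1
Op 4: write(P1, v0, 159). refcount(pp0)=2>1 -> COPY to pp5. 6 ppages; refcounts: pp0:1 pp1:1 pp2:1 pp3:1 pp4:1 pp5:1
Op 5: write(P0, v0, 136). refcount(pp0)=1 -> write in place. 6 ppages; refcounts: pp0:1 pp1:1 pp2:1 pp3:1 pp4:1 pp5:1
Op 6: read(P1, v0) -> 159. No state change.
Op 7: write(P0, v1, 103). refcount(pp1)=1 -> write in place. 6 ppages; refcounts: pp0:1 pp1:1 pp2:1 pp3:1 pp4:1 pp5:1
Op 8: write(P0, v0, 168). refcount(pp0)=1 -> write in place. 6 ppages; refcounts: pp0:1 pp1:1 pp2:1 pp3:1 pp4:1 pp5:1
Op 9: write(P1, v0, 105). refcount(pp5)=1 -> write in place. 6 ppages; refcounts: pp0:1 pp1:1 pp2:1 pp3:1 pp4:1 pp5:1

yes yes yes no no no no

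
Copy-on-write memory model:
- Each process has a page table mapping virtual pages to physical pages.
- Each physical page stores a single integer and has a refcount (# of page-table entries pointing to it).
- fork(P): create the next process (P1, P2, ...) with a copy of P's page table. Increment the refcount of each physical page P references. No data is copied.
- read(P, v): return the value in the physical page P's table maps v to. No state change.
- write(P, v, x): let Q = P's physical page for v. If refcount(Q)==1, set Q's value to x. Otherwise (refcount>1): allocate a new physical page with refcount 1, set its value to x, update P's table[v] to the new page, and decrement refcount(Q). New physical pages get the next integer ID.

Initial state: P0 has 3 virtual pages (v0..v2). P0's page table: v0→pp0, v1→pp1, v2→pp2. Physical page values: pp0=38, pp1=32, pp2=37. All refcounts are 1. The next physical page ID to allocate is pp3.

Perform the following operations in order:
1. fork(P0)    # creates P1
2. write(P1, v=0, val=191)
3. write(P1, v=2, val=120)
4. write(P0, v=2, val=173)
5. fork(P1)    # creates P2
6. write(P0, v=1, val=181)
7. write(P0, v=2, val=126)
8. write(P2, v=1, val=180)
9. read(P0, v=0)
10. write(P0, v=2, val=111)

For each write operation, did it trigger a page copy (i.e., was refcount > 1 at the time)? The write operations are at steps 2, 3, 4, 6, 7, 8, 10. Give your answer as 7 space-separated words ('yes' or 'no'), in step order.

Op 1: fork(P0) -> P1. 3 ppages; refcounts: pp0:2 pp1:2 pp2:2
Op 2: write(P1, v0, 191). refcount(pp0)=2>1 -> COPY to pp3. 4 ppages; refcounts: pp0:1 pp1:2 pp2:2 pp3:1
Op 3: write(P1, v2, 120). refcount(pp2)=2>1 -> COPY to pp4. 5 ppages; refcounts: pp0:1 pp1:2 pp2:1 pp3:1 pp4:1
Op 4: write(P0, v2, 173). refcount(pp2)=1 -> write in place. 5 ppages; refcounts: pp0:1 pp1:2 pp2:1 pp3:1 pp4:1
Op 5: fork(P1) -> P2. 5 ppages; refcounts: pp0:1 pp1:3 pp2:1 pp3:2 pp4:2
Op 6: write(P0, v1, 181). refcount(pp1)=3>1 -> COPY to pp5. 6 ppages; refcounts: pp0:1 pp1:2 pp2:1 pp3:2 pp4:2 pp5:1
Op 7: write(P0, v2, 126). refcount(pp2)=1 -> write in place. 6 ppages; refcounts: pp0:1 pp1:2 pp2:1 pp3:2 pp4:2 pp5:1
Op 8: write(P2, v1, 180). refcount(pp1)=2>1 -> COPY to pp6. 7 ppages; refcounts: pp0:1 pp1:1 pp2:1 pp3:2 pp4:2 pp5:1 pp6:1
Op 9: read(P0, v0) -> 38. No state change.
Op 10: write(P0, v2, 111). refcount(pp2)=1 -> write in place. 7 ppages; refcounts: pp0:1 pp1:1 pp2:1 pp3:2 pp4:2 pp5:1 pp6:1

yes yes no yes no yes no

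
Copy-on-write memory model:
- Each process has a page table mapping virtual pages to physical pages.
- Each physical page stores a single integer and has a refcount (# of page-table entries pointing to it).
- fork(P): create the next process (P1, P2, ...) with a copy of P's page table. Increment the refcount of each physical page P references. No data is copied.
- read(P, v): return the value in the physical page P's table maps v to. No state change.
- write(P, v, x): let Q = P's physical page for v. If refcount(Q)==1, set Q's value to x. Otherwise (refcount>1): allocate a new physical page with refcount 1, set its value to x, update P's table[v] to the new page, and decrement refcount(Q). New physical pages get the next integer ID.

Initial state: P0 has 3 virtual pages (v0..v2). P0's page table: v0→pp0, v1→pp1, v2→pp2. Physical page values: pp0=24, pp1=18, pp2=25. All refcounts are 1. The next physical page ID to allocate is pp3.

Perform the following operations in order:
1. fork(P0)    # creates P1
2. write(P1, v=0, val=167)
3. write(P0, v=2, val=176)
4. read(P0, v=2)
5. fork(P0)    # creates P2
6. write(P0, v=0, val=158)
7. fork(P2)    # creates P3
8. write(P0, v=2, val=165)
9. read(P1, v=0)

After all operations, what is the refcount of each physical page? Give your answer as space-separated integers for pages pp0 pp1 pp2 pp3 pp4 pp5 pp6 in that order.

Answer: 2 4 1 1 2 1 1

Derivation:
Op 1: fork(P0) -> P1. 3 ppages; refcounts: pp0:2 pp1:2 pp2:2
Op 2: write(P1, v0, 167). refcount(pp0)=2>1 -> COPY to pp3. 4 ppages; refcounts: pp0:1 pp1:2 pp2:2 pp3:1
Op 3: write(P0, v2, 176). refcount(pp2)=2>1 -> COPY to pp4. 5 ppages; refcounts: pp0:1 pp1:2 pp2:1 pp3:1 pp4:1
Op 4: read(P0, v2) -> 176. No state change.
Op 5: fork(P0) -> P2. 5 ppages; refcounts: pp0:2 pp1:3 pp2:1 pp3:1 pp4:2
Op 6: write(P0, v0, 158). refcount(pp0)=2>1 -> COPY to pp5. 6 ppages; refcounts: pp0:1 pp1:3 pp2:1 pp3:1 pp4:2 pp5:1
Op 7: fork(P2) -> P3. 6 ppages; refcounts: pp0:2 pp1:4 pp2:1 pp3:1 pp4:3 pp5:1
Op 8: write(P0, v2, 165). refcount(pp4)=3>1 -> COPY to pp6. 7 ppages; refcounts: pp0:2 pp1:4 pp2:1 pp3:1 pp4:2 pp5:1 pp6:1
Op 9: read(P1, v0) -> 167. No state change.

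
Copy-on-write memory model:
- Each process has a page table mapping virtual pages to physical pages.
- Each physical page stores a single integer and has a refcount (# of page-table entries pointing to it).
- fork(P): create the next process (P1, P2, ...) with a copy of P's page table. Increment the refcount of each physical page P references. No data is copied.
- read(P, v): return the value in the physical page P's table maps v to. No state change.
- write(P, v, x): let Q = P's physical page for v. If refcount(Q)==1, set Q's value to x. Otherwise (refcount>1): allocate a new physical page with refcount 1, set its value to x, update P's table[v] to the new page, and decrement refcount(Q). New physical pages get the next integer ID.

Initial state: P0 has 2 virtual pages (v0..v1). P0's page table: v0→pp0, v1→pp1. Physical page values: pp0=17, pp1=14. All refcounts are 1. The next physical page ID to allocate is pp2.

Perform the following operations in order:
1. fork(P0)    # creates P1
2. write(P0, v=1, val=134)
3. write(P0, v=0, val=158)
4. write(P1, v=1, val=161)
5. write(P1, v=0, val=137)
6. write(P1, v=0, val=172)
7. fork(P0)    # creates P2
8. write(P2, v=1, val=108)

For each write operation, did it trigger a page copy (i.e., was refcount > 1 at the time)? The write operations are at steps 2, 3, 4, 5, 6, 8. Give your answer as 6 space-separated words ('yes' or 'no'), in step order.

Op 1: fork(P0) -> P1. 2 ppages; refcounts: pp0:2 pp1:2
Op 2: write(P0, v1, 134). refcount(pp1)=2>1 -> COPY to pp2. 3 ppages; refcounts: pp0:2 pp1:1 pp2:1
Op 3: write(P0, v0, 158). refcount(pp0)=2>1 -> COPY to pp3. 4 ppages; refcounts: pp0:1 pp1:1 pp2:1 pp3:1
Op 4: write(P1, v1, 161). refcount(pp1)=1 -> write in place. 4 ppages; refcounts: pp0:1 pp1:1 pp2:1 pp3:1
Op 5: write(P1, v0, 137). refcount(pp0)=1 -> write in place. 4 ppages; refcounts: pp0:1 pp1:1 pp2:1 pp3:1
Op 6: write(P1, v0, 172). refcount(pp0)=1 -> write in place. 4 ppages; refcounts: pp0:1 pp1:1 pp2:1 pp3:1
Op 7: fork(P0) -> P2. 4 ppages; refcounts: pp0:1 pp1:1 pp2:2 pp3:2
Op 8: write(P2, v1, 108). refcount(pp2)=2>1 -> COPY to pp4. 5 ppages; refcounts: pp0:1 pp1:1 pp2:1 pp3:2 pp4:1

yes yes no no no yes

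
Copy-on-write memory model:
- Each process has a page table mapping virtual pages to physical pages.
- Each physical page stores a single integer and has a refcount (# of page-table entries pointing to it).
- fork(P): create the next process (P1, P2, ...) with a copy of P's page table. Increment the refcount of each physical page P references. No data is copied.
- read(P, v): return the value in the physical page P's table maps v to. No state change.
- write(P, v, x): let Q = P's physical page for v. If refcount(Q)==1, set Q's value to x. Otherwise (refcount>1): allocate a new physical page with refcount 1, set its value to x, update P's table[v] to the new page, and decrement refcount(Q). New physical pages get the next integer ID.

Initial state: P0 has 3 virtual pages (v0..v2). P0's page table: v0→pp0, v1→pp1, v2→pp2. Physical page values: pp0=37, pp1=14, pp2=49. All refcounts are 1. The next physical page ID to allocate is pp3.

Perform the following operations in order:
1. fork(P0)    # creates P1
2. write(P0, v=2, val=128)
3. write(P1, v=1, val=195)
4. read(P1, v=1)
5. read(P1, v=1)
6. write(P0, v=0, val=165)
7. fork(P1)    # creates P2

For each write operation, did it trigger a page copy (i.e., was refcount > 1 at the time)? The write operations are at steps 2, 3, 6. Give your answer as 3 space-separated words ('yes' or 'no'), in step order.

Op 1: fork(P0) -> P1. 3 ppages; refcounts: pp0:2 pp1:2 pp2:2
Op 2: write(P0, v2, 128). refcount(pp2)=2>1 -> COPY to pp3. 4 ppages; refcounts: pp0:2 pp1:2 pp2:1 pp3:1
Op 3: write(P1, v1, 195). refcount(pp1)=2>1 -> COPY to pp4. 5 ppages; refcounts: pp0:2 pp1:1 pp2:1 pp3:1 pp4:1
Op 4: read(P1, v1) -> 195. No state change.
Op 5: read(P1, v1) -> 195. No state change.
Op 6: write(P0, v0, 165). refcount(pp0)=2>1 -> COPY to pp5. 6 ppages; refcounts: pp0:1 pp1:1 pp2:1 pp3:1 pp4:1 pp5:1
Op 7: fork(P1) -> P2. 6 ppages; refcounts: pp0:2 pp1:1 pp2:2 pp3:1 pp4:2 pp5:1

yes yes yes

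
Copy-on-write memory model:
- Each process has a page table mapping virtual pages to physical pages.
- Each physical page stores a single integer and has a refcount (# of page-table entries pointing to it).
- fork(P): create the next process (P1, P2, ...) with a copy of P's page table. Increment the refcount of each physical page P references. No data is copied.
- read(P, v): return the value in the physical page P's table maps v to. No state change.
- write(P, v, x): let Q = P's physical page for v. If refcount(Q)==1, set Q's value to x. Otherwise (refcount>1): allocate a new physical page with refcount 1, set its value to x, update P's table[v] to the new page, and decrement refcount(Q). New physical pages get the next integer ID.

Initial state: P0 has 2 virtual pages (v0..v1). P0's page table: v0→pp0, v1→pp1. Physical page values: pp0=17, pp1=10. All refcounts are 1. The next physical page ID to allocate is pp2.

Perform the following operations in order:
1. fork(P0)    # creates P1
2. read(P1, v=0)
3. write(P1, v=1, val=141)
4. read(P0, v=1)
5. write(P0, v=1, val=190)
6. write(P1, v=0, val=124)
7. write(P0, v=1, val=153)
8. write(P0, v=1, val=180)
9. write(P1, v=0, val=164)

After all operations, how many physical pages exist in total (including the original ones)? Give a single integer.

Op 1: fork(P0) -> P1. 2 ppages; refcounts: pp0:2 pp1:2
Op 2: read(P1, v0) -> 17. No state change.
Op 3: write(P1, v1, 141). refcount(pp1)=2>1 -> COPY to pp2. 3 ppages; refcounts: pp0:2 pp1:1 pp2:1
Op 4: read(P0, v1) -> 10. No state change.
Op 5: write(P0, v1, 190). refcount(pp1)=1 -> write in place. 3 ppages; refcounts: pp0:2 pp1:1 pp2:1
Op 6: write(P1, v0, 124). refcount(pp0)=2>1 -> COPY to pp3. 4 ppages; refcounts: pp0:1 pp1:1 pp2:1 pp3:1
Op 7: write(P0, v1, 153). refcount(pp1)=1 -> write in place. 4 ppages; refcounts: pp0:1 pp1:1 pp2:1 pp3:1
Op 8: write(P0, v1, 180). refcount(pp1)=1 -> write in place. 4 ppages; refcounts: pp0:1 pp1:1 pp2:1 pp3:1
Op 9: write(P1, v0, 164). refcount(pp3)=1 -> write in place. 4 ppages; refcounts: pp0:1 pp1:1 pp2:1 pp3:1

Answer: 4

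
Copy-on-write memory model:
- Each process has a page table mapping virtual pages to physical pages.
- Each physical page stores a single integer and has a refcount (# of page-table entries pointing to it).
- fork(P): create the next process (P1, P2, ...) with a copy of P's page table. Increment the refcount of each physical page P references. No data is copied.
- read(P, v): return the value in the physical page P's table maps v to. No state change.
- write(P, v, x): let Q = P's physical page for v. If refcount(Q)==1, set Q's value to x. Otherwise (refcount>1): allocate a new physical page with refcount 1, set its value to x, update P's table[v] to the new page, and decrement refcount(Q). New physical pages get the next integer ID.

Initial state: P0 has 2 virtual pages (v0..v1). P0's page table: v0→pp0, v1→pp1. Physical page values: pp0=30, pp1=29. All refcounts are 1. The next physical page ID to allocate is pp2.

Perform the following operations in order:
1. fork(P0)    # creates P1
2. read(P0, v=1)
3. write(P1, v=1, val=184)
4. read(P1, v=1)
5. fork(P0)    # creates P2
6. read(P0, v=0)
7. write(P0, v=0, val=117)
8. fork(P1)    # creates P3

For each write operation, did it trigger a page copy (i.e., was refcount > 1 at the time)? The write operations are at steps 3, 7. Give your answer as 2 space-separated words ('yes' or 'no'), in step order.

Op 1: fork(P0) -> P1. 2 ppages; refcounts: pp0:2 pp1:2
Op 2: read(P0, v1) -> 29. No state change.
Op 3: write(P1, v1, 184). refcount(pp1)=2>1 -> COPY to pp2. 3 ppages; refcounts: pp0:2 pp1:1 pp2:1
Op 4: read(P1, v1) -> 184. No state change.
Op 5: fork(P0) -> P2. 3 ppages; refcounts: pp0:3 pp1:2 pp2:1
Op 6: read(P0, v0) -> 30. No state change.
Op 7: write(P0, v0, 117). refcount(pp0)=3>1 -> COPY to pp3. 4 ppages; refcounts: pp0:2 pp1:2 pp2:1 pp3:1
Op 8: fork(P1) -> P3. 4 ppages; refcounts: pp0:3 pp1:2 pp2:2 pp3:1

yes yes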